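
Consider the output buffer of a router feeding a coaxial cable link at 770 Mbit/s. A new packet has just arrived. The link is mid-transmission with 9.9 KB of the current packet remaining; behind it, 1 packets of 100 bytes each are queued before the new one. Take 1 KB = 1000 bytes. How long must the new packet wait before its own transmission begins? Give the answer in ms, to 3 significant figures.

0.104 ms

Each queued packet: L/R = 800/770000000 = 0.00103896 ms.
1 queued → 0.00103896 ms.
Plus remaining 79200 bits of current packet: 0.102857 ms.
Queuing delay = 0.104 ms.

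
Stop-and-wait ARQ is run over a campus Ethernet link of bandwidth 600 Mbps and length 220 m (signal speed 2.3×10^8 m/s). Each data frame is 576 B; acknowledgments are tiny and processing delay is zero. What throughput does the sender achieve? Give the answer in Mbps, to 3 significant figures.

480 Mbps

t_tx = L/R = 4608/600000000 = 7.68e-06 s.
t_prop = 220/2.3e+08 = 9.56522e-07 s; RTT = 1.91304e-06 s.
Cycle = t_tx + RTT = 9.59304e-06 s.
Throughput = L / cycle = 4608 / 9.59304e-06 = 480 Mbps.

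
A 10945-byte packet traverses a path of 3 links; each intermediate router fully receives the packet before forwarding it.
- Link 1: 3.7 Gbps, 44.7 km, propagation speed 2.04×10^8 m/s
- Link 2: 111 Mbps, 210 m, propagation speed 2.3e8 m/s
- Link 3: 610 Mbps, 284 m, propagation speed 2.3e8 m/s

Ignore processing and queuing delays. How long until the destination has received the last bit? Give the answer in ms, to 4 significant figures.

L = 10945 × 8 = 87560 bits.
Transmission delays (L/R per hop): 0.0236649, 0.788829, 0.143541 ms; sum = 0.956035 ms.
Propagation delays (d/s per hop): 0.219118, 0.000913043, 0.00123478 ms; sum = 0.221265 ms.
End-to-end = 1.177 ms.

1.177 ms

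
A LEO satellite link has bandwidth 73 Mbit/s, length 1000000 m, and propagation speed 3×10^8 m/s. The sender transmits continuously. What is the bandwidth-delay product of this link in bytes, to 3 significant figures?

Propagation delay = 1000000 / 300000000 = 0.00333333 s.
BDP = R × t_prop = 73000000 × 0.00333333 = 243333 bits.
In bytes: 243333/8 = 30400 bytes.

30400 bytes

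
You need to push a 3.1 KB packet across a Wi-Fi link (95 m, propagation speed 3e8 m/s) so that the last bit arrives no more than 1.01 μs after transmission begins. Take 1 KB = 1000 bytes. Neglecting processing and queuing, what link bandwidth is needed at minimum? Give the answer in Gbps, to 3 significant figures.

L = 24800 bits.
Propagation delay = 95 / 300000000 = 0.316667 μs.
Transmission budget = 1.01 − 0.316667 = 0.693333 μs.
R ≥ L / t_tx = 24800 bits / 6.93333e-07 s = 35.8 Gbps.

35.8 Gbps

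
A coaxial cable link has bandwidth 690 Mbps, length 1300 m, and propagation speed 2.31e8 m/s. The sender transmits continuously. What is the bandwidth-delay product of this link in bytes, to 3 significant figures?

Propagation delay = 1300 / 231000000 = 5.62771e-06 s.
BDP = R × t_prop = 690000000 × 5.62771e-06 = 3883.12 bits.
In bytes: 3883.12/8 = 485 bytes.

485 bytes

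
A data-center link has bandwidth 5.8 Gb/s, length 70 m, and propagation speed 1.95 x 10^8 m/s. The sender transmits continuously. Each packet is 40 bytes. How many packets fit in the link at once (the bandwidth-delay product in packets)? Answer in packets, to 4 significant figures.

6.506 packets

Propagation delay = 70 / 195000000 = 3.58974e-07 s.
BDP = R × t_prop = 5800000000 × 3.58974e-07 = 2082.05 bits.
In packets of 320 bits: 6.506 packets.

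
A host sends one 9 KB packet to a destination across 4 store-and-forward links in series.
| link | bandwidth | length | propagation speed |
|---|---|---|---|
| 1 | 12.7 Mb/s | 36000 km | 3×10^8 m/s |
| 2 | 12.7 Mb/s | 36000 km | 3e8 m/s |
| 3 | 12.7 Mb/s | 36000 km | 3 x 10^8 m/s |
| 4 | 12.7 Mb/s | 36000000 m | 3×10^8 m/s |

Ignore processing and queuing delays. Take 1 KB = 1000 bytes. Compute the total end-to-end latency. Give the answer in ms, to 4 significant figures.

502.7 ms

L = 72000 bits.
Transmission delay per hop = L/R = 72000/12700000 = 5.66929 ms; 4 hops → 22.6772 ms.
Propagation delays (d/s per hop): 120, 120, 120, 120 ms; sum = 480 ms.
End-to-end = 502.7 ms.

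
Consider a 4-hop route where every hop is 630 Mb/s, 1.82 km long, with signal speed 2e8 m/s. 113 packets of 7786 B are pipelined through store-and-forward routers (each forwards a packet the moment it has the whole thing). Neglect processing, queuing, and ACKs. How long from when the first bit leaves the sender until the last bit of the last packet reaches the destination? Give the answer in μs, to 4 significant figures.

11510 μs

Per-hop transmission t_tx = L/R = 62288/630000000 = 98.8698 μs.
Per-hop propagation t_prop = 1820/200000000 = 9.1 μs.
Pipeline fill: first packet needs 4·t_tx to clear all hops; remaining 112 packets each add one t_tx.
Total = (4+113-1)·t_tx + 4·t_prop = 116·98.8698 + 4·9.1 = 11510 μs.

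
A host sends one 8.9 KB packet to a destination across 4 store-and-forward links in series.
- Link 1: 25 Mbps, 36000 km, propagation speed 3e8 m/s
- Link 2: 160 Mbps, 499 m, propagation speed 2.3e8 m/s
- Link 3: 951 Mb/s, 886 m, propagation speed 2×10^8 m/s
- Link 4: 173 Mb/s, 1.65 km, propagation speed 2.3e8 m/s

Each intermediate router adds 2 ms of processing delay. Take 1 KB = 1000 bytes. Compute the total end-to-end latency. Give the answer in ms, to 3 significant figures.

L = 71200 bits.
Transmission delays (L/R per hop): 2.848, 0.445, 0.0748686, 0.411561 ms; sum = 3.77943 ms.
Propagation delays (d/s per hop): 120, 0.00216957, 0.00443, 0.00717391 ms; sum = 120.014 ms.
Processing at 3 router(s): 3 × 2 ms = 6 ms.
End-to-end = 130 ms.

130 ms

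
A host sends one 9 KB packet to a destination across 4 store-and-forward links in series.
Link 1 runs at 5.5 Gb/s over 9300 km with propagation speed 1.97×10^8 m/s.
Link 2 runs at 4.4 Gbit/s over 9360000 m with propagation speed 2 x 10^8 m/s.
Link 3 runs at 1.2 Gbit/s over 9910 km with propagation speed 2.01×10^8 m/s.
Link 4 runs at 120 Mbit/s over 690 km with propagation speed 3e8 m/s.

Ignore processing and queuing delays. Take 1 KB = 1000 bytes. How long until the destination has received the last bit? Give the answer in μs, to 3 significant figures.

L = 72000 bits.
Transmission delays (L/R per hop): 13.0909, 16.3636, 60, 600 μs; sum = 689.455 μs.
Propagation delays (d/s per hop): 47208.1, 46800, 49303.5, 2300 μs; sum = 145612 μs.
End-to-end = 146000 μs.

146000 μs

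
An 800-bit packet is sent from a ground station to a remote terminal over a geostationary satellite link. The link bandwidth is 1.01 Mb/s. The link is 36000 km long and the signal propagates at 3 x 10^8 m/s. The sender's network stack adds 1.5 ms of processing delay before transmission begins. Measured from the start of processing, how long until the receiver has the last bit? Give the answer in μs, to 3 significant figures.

Transmission delay = L/R = 800 / 1010000 = 792.079 μs.
Propagation delay = d/s = 36000000 m / 300000000 m/s = 120000 μs.
Plus processing delay 1.5 ms = 1500 μs.
Total = 122000 μs.

122000 μs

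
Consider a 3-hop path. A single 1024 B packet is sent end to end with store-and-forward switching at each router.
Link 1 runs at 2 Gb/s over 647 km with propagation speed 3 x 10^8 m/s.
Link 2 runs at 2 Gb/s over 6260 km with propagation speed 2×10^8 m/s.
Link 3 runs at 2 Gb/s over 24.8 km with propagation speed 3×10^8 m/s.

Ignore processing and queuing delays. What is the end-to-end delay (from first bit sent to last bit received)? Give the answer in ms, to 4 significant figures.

L = 1024 × 8 = 8192 bits.
Transmission delay per hop = L/R = 8192/2000000000 = 0.004096 ms; 3 hops → 0.012288 ms.
Propagation delays (d/s per hop): 2.15667, 31.3, 0.0826667 ms; sum = 33.5393 ms.
End-to-end = 33.55 ms.

33.55 ms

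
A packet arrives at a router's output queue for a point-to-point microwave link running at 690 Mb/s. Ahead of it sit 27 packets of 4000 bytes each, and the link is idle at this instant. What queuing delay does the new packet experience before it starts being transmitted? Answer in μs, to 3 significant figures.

Each queued packet: L/R = 32000/690000000 = 46.3768 μs.
27 queued → 1252.17 μs.
Queuing delay = 1250 μs.

1250 μs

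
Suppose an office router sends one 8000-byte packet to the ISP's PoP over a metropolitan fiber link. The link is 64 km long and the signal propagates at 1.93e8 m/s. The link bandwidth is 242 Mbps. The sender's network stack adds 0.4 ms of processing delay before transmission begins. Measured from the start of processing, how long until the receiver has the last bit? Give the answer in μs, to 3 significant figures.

L = 8000 × 8 = 64000 bits.
Transmission delay = L/R = 64000 / 242000000 = 264.463 μs.
Propagation delay = d/s = 64000 m / 193000000 m/s = 331.606 μs.
Plus processing delay 0.4 ms = 400 μs.
Total = 996 μs.

996 μs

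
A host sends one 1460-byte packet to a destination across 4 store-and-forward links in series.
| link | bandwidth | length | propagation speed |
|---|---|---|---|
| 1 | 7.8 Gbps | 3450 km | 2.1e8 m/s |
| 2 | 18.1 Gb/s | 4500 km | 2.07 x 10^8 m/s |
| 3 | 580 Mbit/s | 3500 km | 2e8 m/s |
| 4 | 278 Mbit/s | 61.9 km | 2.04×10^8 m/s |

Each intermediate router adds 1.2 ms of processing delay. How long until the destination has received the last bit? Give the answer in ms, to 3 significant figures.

L = 1460 × 8 = 11680 bits.
Transmission delays (L/R per hop): 0.00149744, 0.000645304, 0.0201379, 0.0420144 ms; sum = 0.0642951 ms.
Propagation delays (d/s per hop): 16.4286, 21.7391, 17.5, 0.303431 ms; sum = 55.9711 ms.
Processing at 3 router(s): 3 × 1.2 ms = 3.6 ms.
End-to-end = 59.6 ms.

59.6 ms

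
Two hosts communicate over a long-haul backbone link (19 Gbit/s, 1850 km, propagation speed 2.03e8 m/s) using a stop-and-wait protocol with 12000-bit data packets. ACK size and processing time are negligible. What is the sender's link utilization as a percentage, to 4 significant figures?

0.003465 %

t_tx = L/R = 12000/19000000000 = 6.31579e-07 s.
t_prop = 1850000/2.03e+08 = 0.0091133 s; RTT = 0.0182266 s.
Cycle = t_tx + RTT = 0.0182272 s.
Utilization = t_tx / cycle = 6.31579e-07/0.0182272 = 0.003465 %.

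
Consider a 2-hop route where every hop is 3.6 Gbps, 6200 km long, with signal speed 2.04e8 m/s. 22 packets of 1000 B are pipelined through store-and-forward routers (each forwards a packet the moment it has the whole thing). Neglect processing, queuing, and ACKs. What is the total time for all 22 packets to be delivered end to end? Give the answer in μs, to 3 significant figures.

Per-hop transmission t_tx = L/R = 8000/3600000000 = 2.22222 μs.
Per-hop propagation t_prop = 6200000/204000000 = 30392.2 μs.
Pipeline fill: first packet needs 2·t_tx to clear all hops; remaining 21 packets each add one t_tx.
Total = (2+22-1)·t_tx + 2·t_prop = 23·2.22222 + 2·30392.2 = 60800 μs.

60800 μs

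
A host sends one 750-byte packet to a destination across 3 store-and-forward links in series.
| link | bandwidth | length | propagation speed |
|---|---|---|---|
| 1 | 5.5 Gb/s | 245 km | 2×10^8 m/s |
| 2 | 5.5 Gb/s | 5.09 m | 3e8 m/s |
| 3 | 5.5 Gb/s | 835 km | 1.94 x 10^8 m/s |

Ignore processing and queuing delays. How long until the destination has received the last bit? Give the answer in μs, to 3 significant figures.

5530 μs

L = 750 × 8 = 6000 bits.
Transmission delay per hop = L/R = 6000/5500000000 = 1.09091 μs; 3 hops → 3.27273 μs.
Propagation delays (d/s per hop): 1225, 0.0169667, 4304.12 μs; sum = 5529.14 μs.
End-to-end = 5530 μs.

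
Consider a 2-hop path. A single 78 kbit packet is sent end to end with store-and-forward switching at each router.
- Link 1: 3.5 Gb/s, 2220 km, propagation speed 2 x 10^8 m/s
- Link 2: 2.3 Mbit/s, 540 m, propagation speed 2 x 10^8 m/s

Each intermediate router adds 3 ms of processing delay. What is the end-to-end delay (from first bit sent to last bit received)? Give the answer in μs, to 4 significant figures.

48040 μs

L = 78000 bits.
Transmission delays (L/R per hop): 22.2857, 33913 μs; sum = 33935.3 μs.
Propagation delays (d/s per hop): 11100, 2.7 μs; sum = 11102.7 μs.
Processing at 1 router(s): 1 × 3 ms = 3000 μs.
End-to-end = 48040 μs.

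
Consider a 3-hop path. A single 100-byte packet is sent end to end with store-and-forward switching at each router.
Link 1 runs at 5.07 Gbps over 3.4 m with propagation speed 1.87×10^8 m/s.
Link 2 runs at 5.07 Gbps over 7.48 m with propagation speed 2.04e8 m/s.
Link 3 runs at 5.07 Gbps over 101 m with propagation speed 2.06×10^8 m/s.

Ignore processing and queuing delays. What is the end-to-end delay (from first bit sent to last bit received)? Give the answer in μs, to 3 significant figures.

L = 100 × 8 = 800 bits.
Transmission delay per hop = L/R = 800/5070000000 = 0.157791 μs; 3 hops → 0.473373 μs.
Propagation delays (d/s per hop): 0.0181818, 0.0366667, 0.490291 μs; sum = 0.54514 μs.
End-to-end = 1.02 μs.

1.02 μs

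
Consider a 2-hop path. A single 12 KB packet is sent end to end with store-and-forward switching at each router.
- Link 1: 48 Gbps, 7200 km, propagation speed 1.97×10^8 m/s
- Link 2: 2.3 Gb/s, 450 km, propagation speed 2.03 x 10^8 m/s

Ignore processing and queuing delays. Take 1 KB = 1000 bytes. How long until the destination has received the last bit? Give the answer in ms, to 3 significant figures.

L = 96000 bits.
Transmission delays (L/R per hop): 0.002, 0.0417391 ms; sum = 0.0437391 ms.
Propagation delays (d/s per hop): 36.5482, 2.21675 ms; sum = 38.765 ms.
End-to-end = 38.8 ms.

38.8 ms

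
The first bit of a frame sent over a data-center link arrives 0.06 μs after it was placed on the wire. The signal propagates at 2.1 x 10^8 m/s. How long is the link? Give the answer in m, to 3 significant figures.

d = s × t_prop = 210000000 × 6e-08 = 12.6 m.

12.6 m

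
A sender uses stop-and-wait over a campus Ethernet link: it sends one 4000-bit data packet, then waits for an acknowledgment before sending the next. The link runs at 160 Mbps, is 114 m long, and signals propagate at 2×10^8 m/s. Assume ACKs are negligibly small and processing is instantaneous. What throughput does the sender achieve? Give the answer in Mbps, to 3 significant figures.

153 Mbps

t_tx = L/R = 4000/160000000 = 2.5e-05 s.
t_prop = 114/200000000 = 5.7e-07 s; RTT = 1.14e-06 s.
Cycle = t_tx + RTT = 2.614e-05 s.
Throughput = L / cycle = 4000 / 2.614e-05 = 153 Mbps.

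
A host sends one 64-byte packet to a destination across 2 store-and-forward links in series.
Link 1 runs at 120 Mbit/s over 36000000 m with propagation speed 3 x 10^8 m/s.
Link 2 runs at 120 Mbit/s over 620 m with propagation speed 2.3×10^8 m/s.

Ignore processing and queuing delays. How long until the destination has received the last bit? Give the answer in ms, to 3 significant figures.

L = 64 × 8 = 512 bits.
Transmission delay per hop = L/R = 512/120000000 = 0.00426667 ms; 2 hops → 0.00853333 ms.
Propagation delays (d/s per hop): 120, 0.00269565 ms; sum = 120.003 ms.
End-to-end = 120 ms.

120 ms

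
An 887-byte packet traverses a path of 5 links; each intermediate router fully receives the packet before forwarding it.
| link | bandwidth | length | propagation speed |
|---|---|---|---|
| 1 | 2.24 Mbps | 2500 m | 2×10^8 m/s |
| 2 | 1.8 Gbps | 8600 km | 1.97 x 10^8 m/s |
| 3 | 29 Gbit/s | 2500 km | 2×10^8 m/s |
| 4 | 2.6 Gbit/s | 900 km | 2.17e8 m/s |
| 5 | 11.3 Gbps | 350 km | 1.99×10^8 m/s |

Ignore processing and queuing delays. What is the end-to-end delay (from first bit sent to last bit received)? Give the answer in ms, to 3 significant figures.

L = 887 × 8 = 7096 bits.
Transmission delays (L/R per hop): 3.16786, 0.00394222, 0.00024469, 0.00272923, 0.000627965 ms; sum = 3.1754 ms.
Propagation delays (d/s per hop): 0.0125, 43.6548, 12.5, 4.14747, 1.75879 ms; sum = 62.0736 ms.
End-to-end = 65.2 ms.

65.2 ms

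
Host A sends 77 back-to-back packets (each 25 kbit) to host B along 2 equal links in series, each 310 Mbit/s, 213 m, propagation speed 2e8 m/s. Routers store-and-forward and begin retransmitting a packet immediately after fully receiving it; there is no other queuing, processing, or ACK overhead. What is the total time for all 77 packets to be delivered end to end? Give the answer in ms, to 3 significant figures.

Per-hop transmission t_tx = L/R = 25000/310000000 = 0.0806452 ms.
Per-hop propagation t_prop = 213/200000000 = 0.001065 ms.
Pipeline fill: first packet needs 2·t_tx to clear all hops; remaining 76 packets each add one t_tx.
Total = (2+77-1)·t_tx + 2·t_prop = 78·0.0806452 + 2·0.001065 = 6.29 ms.

6.29 ms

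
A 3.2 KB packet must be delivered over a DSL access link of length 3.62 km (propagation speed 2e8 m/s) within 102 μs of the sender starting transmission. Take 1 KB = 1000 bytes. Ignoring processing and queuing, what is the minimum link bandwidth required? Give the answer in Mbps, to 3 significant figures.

L = 25600 bits.
Propagation delay = 3620 / 200000000 = 18.1 μs.
Transmission budget = 102 − 18.1 = 83.9 μs.
R ≥ L / t_tx = 25600 bits / 8.39e-05 s = 305 Mbps.

305 Mbps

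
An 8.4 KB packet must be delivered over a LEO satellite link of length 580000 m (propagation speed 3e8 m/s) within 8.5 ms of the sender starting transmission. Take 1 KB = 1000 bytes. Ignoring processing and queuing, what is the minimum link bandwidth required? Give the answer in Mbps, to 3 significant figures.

L = 67200 bits.
Propagation delay = 580000 / 300000000 = 1.93333 ms.
Transmission budget = 8.5 − 1.93333 = 6.56667 ms.
R ≥ L / t_tx = 67200 bits / 0.00656667 s = 10.2 Mbps.

10.2 Mbps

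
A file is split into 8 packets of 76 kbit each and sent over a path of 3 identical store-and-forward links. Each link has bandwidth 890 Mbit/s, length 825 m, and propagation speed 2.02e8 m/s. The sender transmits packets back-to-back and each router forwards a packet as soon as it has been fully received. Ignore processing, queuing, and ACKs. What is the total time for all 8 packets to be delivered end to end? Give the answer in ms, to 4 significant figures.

Per-hop transmission t_tx = L/R = 76000/890000000 = 0.0853933 ms.
Per-hop propagation t_prop = 825/202000000 = 0.00408416 ms.
Pipeline fill: first packet needs 3·t_tx to clear all hops; remaining 7 packets each add one t_tx.
Total = (3+8-1)·t_tx + 3·t_prop = 10·0.0853933 + 3·0.00408416 = 0.8662 ms.

0.8662 ms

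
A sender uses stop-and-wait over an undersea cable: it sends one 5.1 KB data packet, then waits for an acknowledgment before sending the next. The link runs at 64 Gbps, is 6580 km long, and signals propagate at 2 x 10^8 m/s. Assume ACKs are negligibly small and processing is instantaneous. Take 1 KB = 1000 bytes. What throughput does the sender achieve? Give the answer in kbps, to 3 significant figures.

t_tx = L/R = 40800/64000000000 = 6.375e-07 s.
t_prop = 6580000/200000000 = 0.0329 s; RTT = 0.0658 s.
Cycle = t_tx + RTT = 0.0658006 s.
Throughput = L / cycle = 40800 / 0.0658006 = 620 kbps.

620 kbps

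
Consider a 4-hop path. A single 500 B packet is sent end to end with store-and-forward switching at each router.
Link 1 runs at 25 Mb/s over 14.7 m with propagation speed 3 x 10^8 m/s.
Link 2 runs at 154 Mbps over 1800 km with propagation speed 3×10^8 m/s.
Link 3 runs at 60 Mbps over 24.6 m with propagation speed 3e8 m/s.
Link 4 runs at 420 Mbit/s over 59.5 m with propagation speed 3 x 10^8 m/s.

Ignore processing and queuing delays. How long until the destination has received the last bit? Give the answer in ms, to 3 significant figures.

L = 500 × 8 = 4000 bits.
Transmission delays (L/R per hop): 0.16, 0.025974, 0.0666667, 0.00952381 ms; sum = 0.262165 ms.
Propagation delays (d/s per hop): 4.9e-05, 6, 8.2e-05, 0.000198333 ms; sum = 6.00033 ms.
End-to-end = 6.26 ms.

6.26 ms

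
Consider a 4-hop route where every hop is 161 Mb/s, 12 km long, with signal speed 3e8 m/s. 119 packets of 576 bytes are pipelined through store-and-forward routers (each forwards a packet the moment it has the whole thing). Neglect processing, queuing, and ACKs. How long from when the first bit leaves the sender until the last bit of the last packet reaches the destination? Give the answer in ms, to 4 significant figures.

Per-hop transmission t_tx = L/R = 4608/161000000 = 0.0286211 ms.
Per-hop propagation t_prop = 12000/300000000 = 0.04 ms.
Pipeline fill: first packet needs 4·t_tx to clear all hops; remaining 118 packets each add one t_tx.
Total = (4+119-1)·t_tx + 4·t_prop = 122·0.0286211 + 4·0.04 = 3.652 ms.

3.652 ms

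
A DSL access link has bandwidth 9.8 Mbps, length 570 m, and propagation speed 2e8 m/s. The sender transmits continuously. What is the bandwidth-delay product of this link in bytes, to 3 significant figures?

3.49 bytes

Propagation delay = 570 / 200000000 = 2.85e-06 s.
BDP = R × t_prop = 9800000 × 2.85e-06 = 27.93 bits.
In bytes: 27.93/8 = 3.49 bytes.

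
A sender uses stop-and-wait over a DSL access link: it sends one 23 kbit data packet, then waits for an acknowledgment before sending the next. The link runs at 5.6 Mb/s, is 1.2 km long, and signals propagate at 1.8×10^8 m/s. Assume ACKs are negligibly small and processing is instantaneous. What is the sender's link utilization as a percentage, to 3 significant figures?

99.7 %

t_tx = L/R = 23000/5600000 = 0.00410714 s.
t_prop = 1200/180000000 = 6.66667e-06 s; RTT = 1.33333e-05 s.
Cycle = t_tx + RTT = 0.00412048 s.
Utilization = t_tx / cycle = 0.00410714/0.00412048 = 99.7 %.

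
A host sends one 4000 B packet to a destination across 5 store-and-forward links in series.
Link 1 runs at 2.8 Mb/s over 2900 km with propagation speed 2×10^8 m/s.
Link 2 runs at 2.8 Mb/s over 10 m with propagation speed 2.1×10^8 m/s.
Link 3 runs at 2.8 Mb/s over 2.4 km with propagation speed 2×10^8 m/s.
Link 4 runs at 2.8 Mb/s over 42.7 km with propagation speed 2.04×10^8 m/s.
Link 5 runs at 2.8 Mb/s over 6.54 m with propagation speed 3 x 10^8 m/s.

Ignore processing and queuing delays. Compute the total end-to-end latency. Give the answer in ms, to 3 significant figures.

71.9 ms

L = 4000 × 8 = 32000 bits.
Transmission delay per hop = L/R = 32000/2800000 = 11.4286 ms; 5 hops → 57.1429 ms.
Propagation delays (d/s per hop): 14.5, 4.7619e-05, 0.012, 0.209314, 2.18e-05 ms; sum = 14.7214 ms.
End-to-end = 71.9 ms.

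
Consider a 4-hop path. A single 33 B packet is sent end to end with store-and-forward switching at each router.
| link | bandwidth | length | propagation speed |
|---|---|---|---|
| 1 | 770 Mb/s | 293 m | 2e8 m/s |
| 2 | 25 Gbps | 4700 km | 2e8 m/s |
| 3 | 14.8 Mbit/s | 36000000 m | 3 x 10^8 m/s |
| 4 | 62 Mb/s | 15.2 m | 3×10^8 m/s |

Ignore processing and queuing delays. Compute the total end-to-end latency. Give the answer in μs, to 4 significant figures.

L = 33 × 8 = 264 bits.
Transmission delays (L/R per hop): 0.342857, 0.01056, 17.8378, 4.25806 μs; sum = 22.4493 μs.
Propagation delays (d/s per hop): 1.465, 23500, 120000, 0.0506667 μs; sum = 143502 μs.
End-to-end = 143500 μs.

143500 μs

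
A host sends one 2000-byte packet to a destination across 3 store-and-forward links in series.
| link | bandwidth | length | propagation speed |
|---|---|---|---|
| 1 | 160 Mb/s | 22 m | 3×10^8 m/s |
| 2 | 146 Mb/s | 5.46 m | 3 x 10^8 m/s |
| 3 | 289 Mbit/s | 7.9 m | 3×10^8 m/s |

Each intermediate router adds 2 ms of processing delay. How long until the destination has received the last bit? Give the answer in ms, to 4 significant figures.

4.265 ms

L = 2000 × 8 = 16000 bits.
Transmission delays (L/R per hop): 0.1, 0.109589, 0.0553633 ms; sum = 0.264952 ms.
Propagation delays (d/s per hop): 7.33333e-05, 1.82e-05, 2.63333e-05 ms; sum = 0.000117867 ms.
Processing at 2 router(s): 2 × 2 ms = 4 ms.
End-to-end = 4.265 ms.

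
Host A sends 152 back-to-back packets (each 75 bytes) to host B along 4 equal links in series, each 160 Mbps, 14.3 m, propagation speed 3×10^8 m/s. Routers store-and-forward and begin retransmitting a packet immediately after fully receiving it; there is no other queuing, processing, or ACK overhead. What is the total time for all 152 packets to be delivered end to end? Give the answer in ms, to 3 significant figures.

0.581 ms

Per-hop transmission t_tx = L/R = 600/160000000 = 0.00375 ms.
Per-hop propagation t_prop = 14.3/300000000 = 4.76667e-05 ms.
Pipeline fill: first packet needs 4·t_tx to clear all hops; remaining 151 packets each add one t_tx.
Total = (4+152-1)·t_tx + 4·t_prop = 155·0.00375 + 4·4.76667e-05 = 0.581 ms.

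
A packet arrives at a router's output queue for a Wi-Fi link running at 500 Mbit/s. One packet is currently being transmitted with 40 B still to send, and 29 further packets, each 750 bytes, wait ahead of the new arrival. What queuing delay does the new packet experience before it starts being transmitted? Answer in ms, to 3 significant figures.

Each queued packet: L/R = 6000/500000000 = 0.012 ms.
29 queued → 0.348 ms.
Plus remaining 320 bits of current packet: 0.00064 ms.
Queuing delay = 0.349 ms.

0.349 ms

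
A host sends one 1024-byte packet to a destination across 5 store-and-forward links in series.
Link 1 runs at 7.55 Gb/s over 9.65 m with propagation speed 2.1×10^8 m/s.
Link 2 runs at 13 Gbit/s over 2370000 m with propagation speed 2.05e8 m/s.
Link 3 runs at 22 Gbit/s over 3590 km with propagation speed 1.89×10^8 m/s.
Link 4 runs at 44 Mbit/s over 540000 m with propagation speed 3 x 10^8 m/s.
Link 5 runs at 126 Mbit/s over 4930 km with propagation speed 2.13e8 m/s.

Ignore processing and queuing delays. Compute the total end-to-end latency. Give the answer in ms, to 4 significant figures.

L = 1024 × 8 = 8192 bits.
Transmission delays (L/R per hop): 0.00108503, 0.000630154, 0.000372364, 0.186182, 0.0650159 ms; sum = 0.253285 ms.
Propagation delays (d/s per hop): 4.59524e-05, 11.561, 18.9947, 1.8, 23.1455 ms; sum = 55.5013 ms.
End-to-end = 55.75 ms.

55.75 ms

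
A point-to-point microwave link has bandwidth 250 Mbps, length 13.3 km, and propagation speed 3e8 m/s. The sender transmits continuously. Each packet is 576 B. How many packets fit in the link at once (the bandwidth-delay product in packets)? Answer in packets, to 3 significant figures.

Propagation delay = 13300 / 300000000 = 4.43333e-05 s.
BDP = R × t_prop = 250000000 × 4.43333e-05 = 11083.3 bits.
In packets of 4608 bits: 2.41 packets.

2.41 packets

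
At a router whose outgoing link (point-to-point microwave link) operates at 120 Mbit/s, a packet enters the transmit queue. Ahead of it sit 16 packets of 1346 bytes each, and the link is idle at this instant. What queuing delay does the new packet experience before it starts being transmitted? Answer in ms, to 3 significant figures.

Each queued packet: L/R = 10768/120000000 = 0.0897333 ms.
16 queued → 1.43573 ms.
Queuing delay = 1.44 ms.

1.44 ms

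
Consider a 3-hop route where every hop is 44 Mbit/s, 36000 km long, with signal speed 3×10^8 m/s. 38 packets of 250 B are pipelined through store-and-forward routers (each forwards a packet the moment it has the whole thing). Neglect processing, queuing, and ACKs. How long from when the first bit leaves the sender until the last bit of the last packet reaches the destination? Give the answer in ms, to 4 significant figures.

Per-hop transmission t_tx = L/R = 2000/44000000 = 0.0454545 ms.
Per-hop propagation t_prop = 36000000/300000000 = 120 ms.
Pipeline fill: first packet needs 3·t_tx to clear all hops; remaining 37 packets each add one t_tx.
Total = (3+38-1)·t_tx + 3·t_prop = 40·0.0454545 + 3·120 = 361.8 ms.

361.8 ms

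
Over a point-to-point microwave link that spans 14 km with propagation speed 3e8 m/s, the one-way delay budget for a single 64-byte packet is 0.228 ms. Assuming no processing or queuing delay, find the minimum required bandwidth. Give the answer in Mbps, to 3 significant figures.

2.82 Mbps

L = 512 bits.
Propagation delay = 14000 / 300000000 = 0.0466667 ms.
Transmission budget = 0.228 − 0.0466667 = 0.181333 ms.
R ≥ L / t_tx = 512 bits / 0.000181333 s = 2.82 Mbps.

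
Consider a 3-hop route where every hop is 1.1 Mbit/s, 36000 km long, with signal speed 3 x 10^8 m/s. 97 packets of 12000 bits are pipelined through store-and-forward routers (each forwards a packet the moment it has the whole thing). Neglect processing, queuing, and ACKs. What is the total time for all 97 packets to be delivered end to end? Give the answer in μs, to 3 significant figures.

1440000 μs

Per-hop transmission t_tx = L/R = 12000/1100000 = 10909.1 μs.
Per-hop propagation t_prop = 36000000/300000000 = 120000 μs.
Pipeline fill: first packet needs 3·t_tx to clear all hops; remaining 96 packets each add one t_tx.
Total = (3+97-1)·t_tx + 3·t_prop = 99·10909.1 + 3·120000 = 1440000 μs.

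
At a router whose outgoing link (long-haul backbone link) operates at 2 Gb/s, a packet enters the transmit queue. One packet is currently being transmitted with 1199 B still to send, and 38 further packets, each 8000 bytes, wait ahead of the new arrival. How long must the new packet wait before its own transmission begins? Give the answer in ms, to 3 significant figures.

1.22 ms

Each queued packet: L/R = 64000/2000000000 = 0.032 ms.
38 queued → 1.216 ms.
Plus remaining 9592 bits of current packet: 0.004796 ms.
Queuing delay = 1.22 ms.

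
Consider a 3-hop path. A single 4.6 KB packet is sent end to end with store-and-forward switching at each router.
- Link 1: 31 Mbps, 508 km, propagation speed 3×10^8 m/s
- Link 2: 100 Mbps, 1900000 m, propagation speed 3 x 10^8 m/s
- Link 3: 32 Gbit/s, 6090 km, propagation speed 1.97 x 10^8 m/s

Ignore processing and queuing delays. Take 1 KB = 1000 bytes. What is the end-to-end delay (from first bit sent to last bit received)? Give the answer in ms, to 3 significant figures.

40.5 ms

L = 36800 bits.
Transmission delays (L/R per hop): 1.1871, 0.368, 0.00115 ms; sum = 1.55625 ms.
Propagation delays (d/s per hop): 1.69333, 6.33333, 30.9137 ms; sum = 38.9404 ms.
End-to-end = 40.5 ms.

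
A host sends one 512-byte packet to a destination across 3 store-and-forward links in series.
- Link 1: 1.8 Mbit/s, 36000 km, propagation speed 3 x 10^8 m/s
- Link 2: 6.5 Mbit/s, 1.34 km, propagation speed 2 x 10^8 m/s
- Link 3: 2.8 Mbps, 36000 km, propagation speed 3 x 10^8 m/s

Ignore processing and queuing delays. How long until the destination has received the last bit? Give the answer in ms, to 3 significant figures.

L = 512 × 8 = 4096 bits.
Transmission delays (L/R per hop): 2.27556, 0.630154, 1.46286 ms; sum = 4.36857 ms.
Propagation delays (d/s per hop): 120, 0.0067, 120 ms; sum = 240.007 ms.
End-to-end = 244 ms.

244 ms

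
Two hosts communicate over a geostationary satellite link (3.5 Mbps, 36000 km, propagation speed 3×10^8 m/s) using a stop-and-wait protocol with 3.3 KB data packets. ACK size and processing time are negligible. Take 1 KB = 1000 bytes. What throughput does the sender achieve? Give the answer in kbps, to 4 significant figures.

106.6 kbps

t_tx = L/R = 26400/3500000 = 0.00754286 s.
t_prop = 36000000/300000000 = 0.12 s; RTT = 0.24 s.
Cycle = t_tx + RTT = 0.247543 s.
Throughput = L / cycle = 26400 / 0.247543 = 106.6 kbps.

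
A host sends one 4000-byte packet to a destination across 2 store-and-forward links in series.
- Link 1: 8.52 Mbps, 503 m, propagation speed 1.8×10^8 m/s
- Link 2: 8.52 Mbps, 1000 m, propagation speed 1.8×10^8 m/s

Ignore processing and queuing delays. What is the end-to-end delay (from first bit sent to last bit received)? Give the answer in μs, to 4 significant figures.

7520 μs

L = 4000 × 8 = 32000 bits.
Transmission delay per hop = L/R = 32000/8520000 = 3755.87 μs; 2 hops → 7511.74 μs.
Propagation delays (d/s per hop): 2.79444, 5.55556 μs; sum = 8.35 μs.
End-to-end = 7520 μs.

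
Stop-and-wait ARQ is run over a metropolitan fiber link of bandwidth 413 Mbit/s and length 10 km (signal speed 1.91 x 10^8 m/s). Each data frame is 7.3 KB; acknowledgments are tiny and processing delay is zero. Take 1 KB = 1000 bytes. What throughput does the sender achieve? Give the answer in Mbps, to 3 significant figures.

237 Mbps

t_tx = L/R = 58400/413000000 = 0.000141404 s.
t_prop = 10000/191000000 = 5.2356e-05 s; RTT = 0.000104712 s.
Cycle = t_tx + RTT = 0.000246116 s.
Throughput = L / cycle = 58400 / 0.000246116 = 237 Mbps.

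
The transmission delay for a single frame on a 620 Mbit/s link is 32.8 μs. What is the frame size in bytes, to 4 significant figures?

2542 bytes

L = R × t_tx = 620000000 b/s × 3.28e-05 s = 20336 bits.
In bytes: 20336 / 8 = 2542 bytes.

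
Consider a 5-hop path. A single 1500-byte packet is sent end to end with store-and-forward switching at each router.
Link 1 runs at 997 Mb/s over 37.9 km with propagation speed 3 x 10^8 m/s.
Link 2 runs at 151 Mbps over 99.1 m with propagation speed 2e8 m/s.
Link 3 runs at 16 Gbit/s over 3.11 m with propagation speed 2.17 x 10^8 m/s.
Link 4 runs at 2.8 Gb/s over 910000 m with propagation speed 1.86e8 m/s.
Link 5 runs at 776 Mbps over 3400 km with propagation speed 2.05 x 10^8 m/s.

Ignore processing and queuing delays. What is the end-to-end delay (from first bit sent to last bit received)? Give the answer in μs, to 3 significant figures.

L = 1500 × 8 = 12000 bits.
Transmission delays (L/R per hop): 12.0361, 79.4702, 0.75, 4.28571, 15.4639 μs; sum = 112.006 μs.
Propagation delays (d/s per hop): 126.333, 0.4955, 0.0143318, 4892.47, 16585.4 μs; sum = 21604.7 μs.
End-to-end = 21700 μs.

21700 μs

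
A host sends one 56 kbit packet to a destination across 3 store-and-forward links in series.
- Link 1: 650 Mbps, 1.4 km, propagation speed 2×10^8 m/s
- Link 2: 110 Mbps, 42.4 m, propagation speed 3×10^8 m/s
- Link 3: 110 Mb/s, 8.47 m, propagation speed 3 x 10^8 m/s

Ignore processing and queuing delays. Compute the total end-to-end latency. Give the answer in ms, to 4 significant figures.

1.112 ms

L = 56000 bits.
Transmission delays (L/R per hop): 0.0861538, 0.509091, 0.509091 ms; sum = 1.10434 ms.
Propagation delays (d/s per hop): 0.007, 0.000141333, 2.82333e-05 ms; sum = 0.00716957 ms.
End-to-end = 1.112 ms.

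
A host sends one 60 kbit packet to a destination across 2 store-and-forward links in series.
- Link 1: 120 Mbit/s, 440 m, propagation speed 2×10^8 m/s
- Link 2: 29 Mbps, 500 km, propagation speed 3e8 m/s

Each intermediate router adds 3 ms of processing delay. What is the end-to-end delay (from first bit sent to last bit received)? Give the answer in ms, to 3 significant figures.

7.24 ms

L = 60000 bits.
Transmission delays (L/R per hop): 0.5, 2.06897 ms; sum = 2.56897 ms.
Propagation delays (d/s per hop): 0.0022, 1.66667 ms; sum = 1.66887 ms.
Processing at 1 router(s): 1 × 3 ms = 3 ms.
End-to-end = 7.24 ms.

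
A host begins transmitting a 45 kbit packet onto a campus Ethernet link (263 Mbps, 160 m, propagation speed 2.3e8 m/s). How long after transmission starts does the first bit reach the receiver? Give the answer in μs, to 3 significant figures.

0.696 μs

First bit experiences only propagation delay: d/s = 160/2.3e+08 = 0.696 μs.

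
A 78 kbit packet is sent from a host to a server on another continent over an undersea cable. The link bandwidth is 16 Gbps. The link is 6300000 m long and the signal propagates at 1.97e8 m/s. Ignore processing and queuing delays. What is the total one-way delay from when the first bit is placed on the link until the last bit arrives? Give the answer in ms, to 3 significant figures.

L = 78000 bits.
Transmission delay = L/R = 78000 / 16000000000 = 0.004875 ms.
Propagation delay = d/s = 6300000 m / 197000000 m/s = 31.9797 ms.
Total = 32.0 ms.

32.0 ms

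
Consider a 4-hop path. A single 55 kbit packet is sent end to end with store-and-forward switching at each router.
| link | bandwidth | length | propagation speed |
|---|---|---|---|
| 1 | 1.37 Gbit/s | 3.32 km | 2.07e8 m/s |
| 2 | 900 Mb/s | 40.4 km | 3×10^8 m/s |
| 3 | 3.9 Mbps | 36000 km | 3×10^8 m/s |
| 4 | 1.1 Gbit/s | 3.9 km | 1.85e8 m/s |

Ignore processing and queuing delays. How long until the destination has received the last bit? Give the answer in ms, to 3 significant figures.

L = 55000 bits.
Transmission delays (L/R per hop): 0.040146, 0.0611111, 14.1026, 0.05 ms; sum = 14.2538 ms.
Propagation delays (d/s per hop): 0.0160386, 0.134667, 120, 0.0210811 ms; sum = 120.172 ms.
End-to-end = 134 ms.

134 ms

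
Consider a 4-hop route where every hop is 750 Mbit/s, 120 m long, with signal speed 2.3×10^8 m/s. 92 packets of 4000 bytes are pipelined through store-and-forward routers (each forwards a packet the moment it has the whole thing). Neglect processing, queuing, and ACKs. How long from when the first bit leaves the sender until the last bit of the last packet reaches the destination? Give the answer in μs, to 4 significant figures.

Per-hop transmission t_tx = L/R = 32000/750000000 = 42.6667 μs.
Per-hop propagation t_prop = 120/2.3e+08 = 0.521739 μs.
Pipeline fill: first packet needs 4·t_tx to clear all hops; remaining 91 packets each add one t_tx.
Total = (4+92-1)·t_tx + 4·t_prop = 95·42.6667 + 4·0.521739 = 4055 μs.

4055 μs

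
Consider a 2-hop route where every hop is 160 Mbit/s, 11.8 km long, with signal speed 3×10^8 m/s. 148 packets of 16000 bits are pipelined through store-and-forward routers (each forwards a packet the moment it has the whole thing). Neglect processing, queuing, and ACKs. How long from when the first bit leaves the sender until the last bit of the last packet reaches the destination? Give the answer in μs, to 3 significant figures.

Per-hop transmission t_tx = L/R = 16000/160000000 = 100 μs.
Per-hop propagation t_prop = 11800/300000000 = 39.3333 μs.
Pipeline fill: first packet needs 2·t_tx to clear all hops; remaining 147 packets each add one t_tx.
Total = (2+148-1)·t_tx + 2·t_prop = 149·100 + 2·39.3333 = 15000 μs.

15000 μs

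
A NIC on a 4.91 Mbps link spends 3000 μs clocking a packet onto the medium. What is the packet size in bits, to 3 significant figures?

L = R × t_tx = 4910000 b/s × 0.003 s = 14730 bits.

14700 bits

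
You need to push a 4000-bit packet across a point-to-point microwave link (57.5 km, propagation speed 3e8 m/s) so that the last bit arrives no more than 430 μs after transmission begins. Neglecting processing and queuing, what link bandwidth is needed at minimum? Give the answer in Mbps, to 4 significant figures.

16.78 Mbps

Propagation delay = 57500 / 300000000 = 191.667 μs.
Transmission budget = 430 − 191.667 = 238.333 μs.
R ≥ L / t_tx = 4000 bits / 0.000238333 s = 16.78 Mbps.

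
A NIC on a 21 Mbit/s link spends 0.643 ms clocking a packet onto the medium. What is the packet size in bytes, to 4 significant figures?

L = R × t_tx = 21000000 b/s × 0.000643 s = 13503 bits.
In bytes: 13503 / 8 = 1688 bytes.

1688 bytes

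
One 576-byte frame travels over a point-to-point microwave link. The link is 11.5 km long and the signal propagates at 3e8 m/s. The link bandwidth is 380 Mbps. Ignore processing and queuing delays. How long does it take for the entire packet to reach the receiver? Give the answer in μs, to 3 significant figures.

L = 576 × 8 = 4608 bits.
Transmission delay = L/R = 4608 / 380000000 = 12.1263 μs.
Propagation delay = d/s = 11500 m / 300000000 m/s = 38.3333 μs.
Total = 50.5 μs.

50.5 μs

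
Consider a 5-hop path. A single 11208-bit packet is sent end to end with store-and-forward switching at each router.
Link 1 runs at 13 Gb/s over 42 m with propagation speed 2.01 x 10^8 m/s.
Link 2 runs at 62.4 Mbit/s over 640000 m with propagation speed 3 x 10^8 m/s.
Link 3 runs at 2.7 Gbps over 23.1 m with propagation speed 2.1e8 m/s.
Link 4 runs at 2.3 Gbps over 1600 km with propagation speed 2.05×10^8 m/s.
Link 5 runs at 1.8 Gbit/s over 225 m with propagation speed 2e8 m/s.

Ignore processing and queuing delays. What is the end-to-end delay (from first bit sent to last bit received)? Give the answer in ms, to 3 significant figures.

10.1 ms

Transmission delays (L/R per hop): 0.000862154, 0.179615, 0.00415111, 0.00487304, 0.00622667 ms; sum = 0.195728 ms.
Propagation delays (d/s per hop): 0.000208955, 2.13333, 0.00011, 7.80488, 0.001125 ms; sum = 9.93966 ms.
End-to-end = 10.1 ms.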